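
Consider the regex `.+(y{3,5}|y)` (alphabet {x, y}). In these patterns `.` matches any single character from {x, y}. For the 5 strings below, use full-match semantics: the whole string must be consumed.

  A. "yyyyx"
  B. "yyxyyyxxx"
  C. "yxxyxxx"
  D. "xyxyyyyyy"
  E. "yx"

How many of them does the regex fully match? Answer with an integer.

A. "yyyyx" → no match — must end with "y"
B. "yyxyyyxxx" → no match — must end with "y"
C. "yxxyxxx" → no match — must end with "y"
D. "xyxyyyyyy" → match
E. "yx" → no match — must end with "y"
Total matched: 1

1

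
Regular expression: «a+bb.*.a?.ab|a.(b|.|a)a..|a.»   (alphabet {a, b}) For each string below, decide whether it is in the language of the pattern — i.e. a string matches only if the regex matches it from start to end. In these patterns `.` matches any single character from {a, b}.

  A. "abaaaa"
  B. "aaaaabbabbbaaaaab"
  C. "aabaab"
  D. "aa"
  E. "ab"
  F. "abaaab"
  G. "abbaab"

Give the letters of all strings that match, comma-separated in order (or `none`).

A → match
B → match
C → match
D → match
E → match
F → match
G → match

A, B, C, D, E, F, G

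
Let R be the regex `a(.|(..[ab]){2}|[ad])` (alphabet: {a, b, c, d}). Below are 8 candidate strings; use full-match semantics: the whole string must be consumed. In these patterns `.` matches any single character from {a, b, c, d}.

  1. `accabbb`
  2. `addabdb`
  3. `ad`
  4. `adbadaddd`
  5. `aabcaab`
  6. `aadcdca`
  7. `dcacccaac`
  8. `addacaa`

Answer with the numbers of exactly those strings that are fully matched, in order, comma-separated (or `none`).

1. `accabbb` → match
2. `addabdb` → match
3. `ad` → match
4. `adbadaddd` → no match
5. `aabcaab` → no match
6. `aadcdca` → no match
7. `dcacccaac` → no match — must start with `a`
8. `addacaa` → match

1, 2, 3, 8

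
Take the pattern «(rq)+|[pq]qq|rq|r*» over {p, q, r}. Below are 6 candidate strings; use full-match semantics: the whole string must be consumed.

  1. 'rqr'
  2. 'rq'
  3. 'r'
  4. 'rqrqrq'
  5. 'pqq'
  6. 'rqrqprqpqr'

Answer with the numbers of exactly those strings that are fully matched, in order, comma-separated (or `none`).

2, 3, 4, 5

1 → no match
2 → match
3 → match
4 → match
5 → match
6 → no match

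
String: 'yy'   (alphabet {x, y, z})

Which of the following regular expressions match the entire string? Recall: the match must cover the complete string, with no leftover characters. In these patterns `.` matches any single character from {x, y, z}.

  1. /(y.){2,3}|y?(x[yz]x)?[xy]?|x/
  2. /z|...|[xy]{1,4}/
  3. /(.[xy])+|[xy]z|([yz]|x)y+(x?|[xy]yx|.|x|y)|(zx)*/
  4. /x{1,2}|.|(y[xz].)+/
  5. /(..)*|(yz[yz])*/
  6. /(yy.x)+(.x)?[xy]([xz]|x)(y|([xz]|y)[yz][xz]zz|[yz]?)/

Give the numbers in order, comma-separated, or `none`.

1 → match
2 → match
3 → match
4 → no match
5 → match
6 → no match

1, 2, 3, 5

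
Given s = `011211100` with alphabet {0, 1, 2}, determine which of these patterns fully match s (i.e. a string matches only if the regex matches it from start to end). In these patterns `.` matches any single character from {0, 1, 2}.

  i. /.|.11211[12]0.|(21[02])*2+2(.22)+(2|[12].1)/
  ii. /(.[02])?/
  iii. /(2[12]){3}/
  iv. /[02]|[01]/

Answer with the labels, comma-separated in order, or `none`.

i → match
ii → no match
iii → no match — must start with `2`
iv → no match

i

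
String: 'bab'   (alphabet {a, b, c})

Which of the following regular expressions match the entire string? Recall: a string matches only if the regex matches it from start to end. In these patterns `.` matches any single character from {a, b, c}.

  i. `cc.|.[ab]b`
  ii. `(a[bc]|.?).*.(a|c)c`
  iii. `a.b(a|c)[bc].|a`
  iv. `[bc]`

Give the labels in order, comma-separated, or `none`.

i

i → match
ii → no match — must end with 'c'
iii → no match — must start with 'a'
iv → no match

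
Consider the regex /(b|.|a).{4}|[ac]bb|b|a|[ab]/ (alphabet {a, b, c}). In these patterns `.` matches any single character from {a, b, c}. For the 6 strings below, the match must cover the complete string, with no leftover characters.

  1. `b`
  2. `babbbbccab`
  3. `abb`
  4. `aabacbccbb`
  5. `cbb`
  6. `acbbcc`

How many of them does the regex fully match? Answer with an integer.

3

1 → match
2 → no match
3 → match
4 → no match
5 → match
6 → no match
Total matched: 3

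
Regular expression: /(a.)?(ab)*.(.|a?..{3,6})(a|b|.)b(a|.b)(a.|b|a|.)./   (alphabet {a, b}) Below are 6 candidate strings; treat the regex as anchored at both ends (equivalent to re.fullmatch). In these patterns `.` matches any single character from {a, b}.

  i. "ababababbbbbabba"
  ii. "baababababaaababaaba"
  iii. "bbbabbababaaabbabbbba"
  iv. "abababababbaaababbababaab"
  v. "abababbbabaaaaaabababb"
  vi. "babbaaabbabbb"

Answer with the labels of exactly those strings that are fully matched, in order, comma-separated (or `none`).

i → match
ii → no match
iii → no match
iv → match
v → no match
vi → match

i, iv, vi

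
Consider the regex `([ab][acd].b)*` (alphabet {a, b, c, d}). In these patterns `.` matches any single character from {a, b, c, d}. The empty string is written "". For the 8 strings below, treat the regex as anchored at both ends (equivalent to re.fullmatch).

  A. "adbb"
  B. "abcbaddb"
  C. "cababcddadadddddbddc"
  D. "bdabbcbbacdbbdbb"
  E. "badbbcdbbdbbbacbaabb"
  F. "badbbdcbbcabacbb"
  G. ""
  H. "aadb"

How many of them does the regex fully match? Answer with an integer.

6

A → match
B → no match
C → no match
D → match
E → match
F → match
G → match
H → match
Total matched: 6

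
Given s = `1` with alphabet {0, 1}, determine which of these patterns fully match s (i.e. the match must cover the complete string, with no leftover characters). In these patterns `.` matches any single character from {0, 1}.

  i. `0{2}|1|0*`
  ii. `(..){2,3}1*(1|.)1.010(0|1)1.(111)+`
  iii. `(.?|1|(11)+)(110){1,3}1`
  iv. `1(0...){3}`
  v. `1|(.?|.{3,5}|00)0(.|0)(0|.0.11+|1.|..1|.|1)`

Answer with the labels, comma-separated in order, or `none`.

i → match
ii → no match — must end with `111`
iii → no match — must end with `1101`
iv → no match — must start with `10`
v → match

i, v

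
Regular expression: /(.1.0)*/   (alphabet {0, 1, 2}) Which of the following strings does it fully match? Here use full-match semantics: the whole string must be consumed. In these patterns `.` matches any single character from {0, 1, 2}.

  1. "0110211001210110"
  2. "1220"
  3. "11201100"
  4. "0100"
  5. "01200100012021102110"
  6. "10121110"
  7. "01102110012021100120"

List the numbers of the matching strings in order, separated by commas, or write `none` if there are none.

1 → no match
2 → no match
3 → match
4 → match
5 → match
6 → no match
7 → match

3, 4, 5, 7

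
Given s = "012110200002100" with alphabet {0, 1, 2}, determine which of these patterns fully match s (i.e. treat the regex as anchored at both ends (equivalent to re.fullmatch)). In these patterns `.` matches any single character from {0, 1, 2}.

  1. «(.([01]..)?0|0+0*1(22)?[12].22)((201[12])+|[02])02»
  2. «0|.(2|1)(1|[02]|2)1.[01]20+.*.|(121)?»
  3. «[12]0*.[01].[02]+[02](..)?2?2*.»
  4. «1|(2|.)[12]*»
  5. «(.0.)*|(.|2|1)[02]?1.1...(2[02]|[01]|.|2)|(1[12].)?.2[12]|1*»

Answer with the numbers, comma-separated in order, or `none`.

2

1 → no match — must end with "02"
2 → match
3 → no match
4 → no match
5 → no match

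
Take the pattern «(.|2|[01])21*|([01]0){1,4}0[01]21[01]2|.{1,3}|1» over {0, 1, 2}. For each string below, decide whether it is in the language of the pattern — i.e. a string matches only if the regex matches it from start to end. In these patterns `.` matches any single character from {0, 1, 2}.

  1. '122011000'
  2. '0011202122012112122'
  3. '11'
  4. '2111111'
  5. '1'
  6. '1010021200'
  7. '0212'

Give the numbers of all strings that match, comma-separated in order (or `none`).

1 → no match
2 → no match
3 → match
4 → no match
5 → match
6 → no match
7 → no match

3, 5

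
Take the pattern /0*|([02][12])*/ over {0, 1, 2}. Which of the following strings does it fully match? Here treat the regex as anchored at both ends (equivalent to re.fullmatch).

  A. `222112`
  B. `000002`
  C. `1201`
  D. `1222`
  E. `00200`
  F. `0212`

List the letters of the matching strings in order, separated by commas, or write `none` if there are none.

A → no match
B → no match
C → no match
D → no match
E → no match
F → no match

none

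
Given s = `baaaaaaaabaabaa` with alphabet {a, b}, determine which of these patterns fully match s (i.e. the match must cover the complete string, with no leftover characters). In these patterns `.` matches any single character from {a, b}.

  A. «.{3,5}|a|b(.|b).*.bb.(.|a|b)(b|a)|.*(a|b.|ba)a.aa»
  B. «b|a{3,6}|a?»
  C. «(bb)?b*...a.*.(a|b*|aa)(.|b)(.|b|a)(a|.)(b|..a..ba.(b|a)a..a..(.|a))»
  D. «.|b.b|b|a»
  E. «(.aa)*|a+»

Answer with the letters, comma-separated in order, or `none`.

A → match
B → no match
C → no match
D → no match
E → match

A, E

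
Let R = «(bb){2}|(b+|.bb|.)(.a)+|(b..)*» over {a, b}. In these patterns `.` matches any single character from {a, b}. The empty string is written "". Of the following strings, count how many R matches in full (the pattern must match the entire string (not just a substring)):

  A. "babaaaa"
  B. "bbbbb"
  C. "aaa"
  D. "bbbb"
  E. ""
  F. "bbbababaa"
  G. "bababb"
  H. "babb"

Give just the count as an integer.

3

A → no match
B → no match
C → match
D → match
E → match
F → no match
G → no match
H → no match
Total matched: 3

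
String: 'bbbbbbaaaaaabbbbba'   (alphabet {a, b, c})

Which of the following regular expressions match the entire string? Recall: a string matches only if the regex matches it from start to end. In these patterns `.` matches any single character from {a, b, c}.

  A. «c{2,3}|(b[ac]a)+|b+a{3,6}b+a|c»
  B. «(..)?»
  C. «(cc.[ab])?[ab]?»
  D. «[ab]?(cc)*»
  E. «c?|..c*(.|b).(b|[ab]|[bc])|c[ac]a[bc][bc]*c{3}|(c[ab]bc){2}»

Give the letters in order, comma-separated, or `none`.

A

A → match
B → no match
C → no match
D → no match
E → no match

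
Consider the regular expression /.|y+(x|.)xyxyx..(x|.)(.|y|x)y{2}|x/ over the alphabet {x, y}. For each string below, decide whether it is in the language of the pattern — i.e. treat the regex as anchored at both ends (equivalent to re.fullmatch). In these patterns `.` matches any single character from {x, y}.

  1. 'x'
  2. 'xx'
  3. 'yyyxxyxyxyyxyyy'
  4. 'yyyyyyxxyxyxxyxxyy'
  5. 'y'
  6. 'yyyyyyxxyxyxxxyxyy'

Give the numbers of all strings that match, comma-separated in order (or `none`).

1 → match
2 → no match
3 → match
4 → match
5 → match
6 → match

1, 3, 4, 5, 6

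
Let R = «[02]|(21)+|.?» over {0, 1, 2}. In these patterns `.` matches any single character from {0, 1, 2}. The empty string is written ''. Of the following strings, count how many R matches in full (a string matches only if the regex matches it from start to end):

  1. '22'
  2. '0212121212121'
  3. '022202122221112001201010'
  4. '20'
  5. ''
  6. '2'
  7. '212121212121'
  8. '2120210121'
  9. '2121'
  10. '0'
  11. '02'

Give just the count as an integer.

5

1 → no match
2 → no match
3 → no match
4 → no match
5 → match
6 → match
7 → match
8 → no match
9 → match
10 → match
11 → no match
Total matched: 5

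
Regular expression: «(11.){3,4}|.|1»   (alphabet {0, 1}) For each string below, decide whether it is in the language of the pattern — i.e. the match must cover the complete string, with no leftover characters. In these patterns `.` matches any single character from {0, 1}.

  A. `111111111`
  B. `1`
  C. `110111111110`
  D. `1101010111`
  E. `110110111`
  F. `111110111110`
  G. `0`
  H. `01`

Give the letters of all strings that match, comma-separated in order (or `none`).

A, B, C, E, F, G

A. `111111111` → match
B. `1` → match
C. `110111111110` → match
D. `1101010111` → no match
E. `110110111` → match
F. `111110111110` → match
G. `0` → match
H. `01` → no match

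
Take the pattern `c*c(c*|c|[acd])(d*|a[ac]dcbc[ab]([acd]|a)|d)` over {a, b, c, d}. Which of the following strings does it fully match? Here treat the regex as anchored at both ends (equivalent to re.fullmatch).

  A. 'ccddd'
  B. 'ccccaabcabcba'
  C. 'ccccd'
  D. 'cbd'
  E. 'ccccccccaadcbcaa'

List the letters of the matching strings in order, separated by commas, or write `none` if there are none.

A, C, E

A → match
B → no match
C → match
D → no match
E → match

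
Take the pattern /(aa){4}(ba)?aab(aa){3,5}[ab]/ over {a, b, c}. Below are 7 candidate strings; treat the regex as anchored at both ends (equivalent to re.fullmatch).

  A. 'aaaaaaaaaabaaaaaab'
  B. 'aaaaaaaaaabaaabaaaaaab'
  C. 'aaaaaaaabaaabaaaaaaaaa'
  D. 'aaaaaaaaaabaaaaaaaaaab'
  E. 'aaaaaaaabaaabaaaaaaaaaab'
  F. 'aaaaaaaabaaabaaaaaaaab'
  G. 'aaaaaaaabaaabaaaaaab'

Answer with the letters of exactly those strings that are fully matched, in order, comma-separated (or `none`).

A, C, D, E, F, G

A → match
B → no match
C → match
D → match
E → match
F → match
G → match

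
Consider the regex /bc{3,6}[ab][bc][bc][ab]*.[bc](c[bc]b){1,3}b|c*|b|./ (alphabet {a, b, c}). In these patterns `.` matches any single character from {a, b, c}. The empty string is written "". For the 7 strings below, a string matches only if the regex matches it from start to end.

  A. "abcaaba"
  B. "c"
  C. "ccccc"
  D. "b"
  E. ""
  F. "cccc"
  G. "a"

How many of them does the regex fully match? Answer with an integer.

A → no match
B → match
C → match
D → match
E → match
F → match
G → match
Total matched: 6

6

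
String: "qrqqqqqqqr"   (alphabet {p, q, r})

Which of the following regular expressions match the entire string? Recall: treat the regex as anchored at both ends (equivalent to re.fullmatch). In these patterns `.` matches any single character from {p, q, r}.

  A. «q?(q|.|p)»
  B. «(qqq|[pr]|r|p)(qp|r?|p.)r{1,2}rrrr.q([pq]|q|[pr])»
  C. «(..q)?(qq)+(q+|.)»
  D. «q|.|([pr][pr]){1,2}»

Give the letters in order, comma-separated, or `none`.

C

A → no match
B → no match
C → match
D → no match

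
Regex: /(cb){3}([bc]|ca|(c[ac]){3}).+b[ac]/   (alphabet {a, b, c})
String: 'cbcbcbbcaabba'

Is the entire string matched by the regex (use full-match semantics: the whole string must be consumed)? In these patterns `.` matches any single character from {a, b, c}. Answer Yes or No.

Yes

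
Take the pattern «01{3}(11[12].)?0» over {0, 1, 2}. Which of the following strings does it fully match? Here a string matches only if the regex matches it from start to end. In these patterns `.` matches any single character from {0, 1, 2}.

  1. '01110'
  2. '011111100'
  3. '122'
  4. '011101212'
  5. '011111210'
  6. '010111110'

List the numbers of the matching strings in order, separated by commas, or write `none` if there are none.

1, 2, 5

1. '01110' → match
2. '011111100' → match
3. '122' → no match — must start with '01'
4. '011101212' → no match — must end with '0'
5. '011111210' → match
6. '010111110' → no match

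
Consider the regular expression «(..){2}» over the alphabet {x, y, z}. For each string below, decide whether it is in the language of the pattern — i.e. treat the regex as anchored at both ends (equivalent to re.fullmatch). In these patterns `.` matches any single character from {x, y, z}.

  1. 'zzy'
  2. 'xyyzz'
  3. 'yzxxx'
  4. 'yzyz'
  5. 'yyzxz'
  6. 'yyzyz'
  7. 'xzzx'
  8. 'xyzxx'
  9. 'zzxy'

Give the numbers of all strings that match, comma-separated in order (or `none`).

4, 7, 9

1 → no match
2 → no match
3 → no match
4 → match
5 → no match
6 → no match
7 → match
8 → no match
9 → match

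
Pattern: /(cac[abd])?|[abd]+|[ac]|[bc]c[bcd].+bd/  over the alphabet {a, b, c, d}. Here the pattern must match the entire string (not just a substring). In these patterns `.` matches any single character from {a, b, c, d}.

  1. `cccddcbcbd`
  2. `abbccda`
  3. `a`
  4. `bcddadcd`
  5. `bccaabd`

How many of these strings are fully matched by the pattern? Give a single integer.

1 → match
2 → no match
3 → match
4 → no match
5 → match
Total matched: 3

3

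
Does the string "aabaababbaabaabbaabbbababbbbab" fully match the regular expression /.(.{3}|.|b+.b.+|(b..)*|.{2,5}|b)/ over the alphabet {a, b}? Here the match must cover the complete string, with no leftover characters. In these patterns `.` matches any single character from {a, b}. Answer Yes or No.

No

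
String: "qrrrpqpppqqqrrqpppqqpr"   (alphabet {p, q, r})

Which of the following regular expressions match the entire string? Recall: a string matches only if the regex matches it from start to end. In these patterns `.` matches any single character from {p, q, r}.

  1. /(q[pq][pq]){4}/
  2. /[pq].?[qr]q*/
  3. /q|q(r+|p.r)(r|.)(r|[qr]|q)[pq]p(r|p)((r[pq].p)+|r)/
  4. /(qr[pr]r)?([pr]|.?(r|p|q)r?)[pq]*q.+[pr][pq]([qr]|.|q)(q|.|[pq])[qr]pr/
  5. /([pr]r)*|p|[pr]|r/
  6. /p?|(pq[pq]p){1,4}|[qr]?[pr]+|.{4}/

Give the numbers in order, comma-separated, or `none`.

1 → no match
2 → no match
3 → no match
4 → match
5 → no match
6 → no match

4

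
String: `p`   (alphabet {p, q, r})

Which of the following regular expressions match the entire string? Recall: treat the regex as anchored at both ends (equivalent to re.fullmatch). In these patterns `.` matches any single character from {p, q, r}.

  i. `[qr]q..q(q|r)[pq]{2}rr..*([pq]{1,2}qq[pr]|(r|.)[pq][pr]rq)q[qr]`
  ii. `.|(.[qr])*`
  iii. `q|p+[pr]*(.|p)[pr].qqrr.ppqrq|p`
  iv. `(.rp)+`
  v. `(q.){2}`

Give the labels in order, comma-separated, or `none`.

ii, iii

i → no match
ii → match
iii → match
iv → no match — must end with `rp`
v → no match — must start with `q`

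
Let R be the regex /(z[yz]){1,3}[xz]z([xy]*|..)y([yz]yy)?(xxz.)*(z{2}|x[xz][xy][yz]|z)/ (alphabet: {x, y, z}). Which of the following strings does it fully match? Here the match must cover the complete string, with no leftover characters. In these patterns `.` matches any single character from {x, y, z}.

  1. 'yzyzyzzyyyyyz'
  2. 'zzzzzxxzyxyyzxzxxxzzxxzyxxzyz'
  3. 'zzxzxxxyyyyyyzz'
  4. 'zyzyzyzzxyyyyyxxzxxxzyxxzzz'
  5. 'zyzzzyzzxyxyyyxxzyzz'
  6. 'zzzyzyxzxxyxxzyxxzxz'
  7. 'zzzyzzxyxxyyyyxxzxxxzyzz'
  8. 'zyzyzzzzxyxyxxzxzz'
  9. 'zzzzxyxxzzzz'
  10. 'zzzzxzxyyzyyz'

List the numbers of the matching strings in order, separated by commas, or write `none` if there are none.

3, 4, 5, 6, 7, 8, 9, 10

1 → no match — must start with 'z'
2 → no match
3 → match
4 → match
5 → match
6 → match
7 → match
8 → match
9 → match
10 → match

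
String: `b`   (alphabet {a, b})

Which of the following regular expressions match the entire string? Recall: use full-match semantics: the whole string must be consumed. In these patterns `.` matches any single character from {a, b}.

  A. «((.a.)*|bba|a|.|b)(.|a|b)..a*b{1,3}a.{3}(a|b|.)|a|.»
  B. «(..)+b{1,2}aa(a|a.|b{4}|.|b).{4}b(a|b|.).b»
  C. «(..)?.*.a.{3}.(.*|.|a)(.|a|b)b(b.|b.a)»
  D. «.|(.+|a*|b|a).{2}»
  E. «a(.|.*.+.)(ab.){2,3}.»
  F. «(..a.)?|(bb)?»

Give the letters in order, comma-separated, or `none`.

A, D

A → match
B → no match
C → no match
D → match
E → no match — must start with `a`
F → no match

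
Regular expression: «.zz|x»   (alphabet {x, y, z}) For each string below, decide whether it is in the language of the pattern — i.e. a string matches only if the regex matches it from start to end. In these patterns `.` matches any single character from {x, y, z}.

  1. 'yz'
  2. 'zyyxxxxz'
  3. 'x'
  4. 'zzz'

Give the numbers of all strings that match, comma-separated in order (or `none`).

1 → no match
2 → no match
3 → match
4 → match

3, 4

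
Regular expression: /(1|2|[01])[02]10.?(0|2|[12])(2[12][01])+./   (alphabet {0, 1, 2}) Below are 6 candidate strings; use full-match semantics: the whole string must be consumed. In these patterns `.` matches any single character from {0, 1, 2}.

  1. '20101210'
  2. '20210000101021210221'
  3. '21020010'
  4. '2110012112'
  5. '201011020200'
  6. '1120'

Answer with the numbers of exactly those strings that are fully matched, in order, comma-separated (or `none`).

1 → no match
2 → no match
3 → no match
4 → no match
5 → no match
6 → no match

none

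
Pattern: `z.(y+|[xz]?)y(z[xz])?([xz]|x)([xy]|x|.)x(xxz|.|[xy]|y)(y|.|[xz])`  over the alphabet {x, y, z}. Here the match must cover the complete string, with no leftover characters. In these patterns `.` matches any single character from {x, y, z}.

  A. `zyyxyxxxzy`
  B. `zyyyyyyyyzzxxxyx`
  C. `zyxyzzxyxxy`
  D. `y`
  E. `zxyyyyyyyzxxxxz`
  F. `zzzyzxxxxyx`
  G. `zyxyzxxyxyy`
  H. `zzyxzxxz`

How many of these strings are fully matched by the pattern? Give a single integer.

6

A → match
B → match
C → match
D → no match — must start with `z`
E → no match
F → match
G → match
H → match
Total matched: 6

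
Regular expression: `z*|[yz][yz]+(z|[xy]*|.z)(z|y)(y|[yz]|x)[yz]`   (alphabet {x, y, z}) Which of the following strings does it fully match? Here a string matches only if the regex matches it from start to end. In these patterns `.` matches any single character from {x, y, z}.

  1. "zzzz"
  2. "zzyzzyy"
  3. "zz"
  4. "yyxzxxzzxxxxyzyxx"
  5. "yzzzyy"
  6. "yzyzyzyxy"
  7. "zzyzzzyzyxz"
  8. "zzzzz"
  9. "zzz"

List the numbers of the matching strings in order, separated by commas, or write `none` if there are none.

1, 2, 3, 5, 6, 7, 8, 9

1. "zzzz" → match
2. "zzyzzyy" → match
3. "zz" → match
4 → no match
5. "yzzzyy" → match
6. "yzyzyzyxy" → match
7. "zzyzzzyzyxz" → match
8. "zzzzz" → match
9. "zzz" → match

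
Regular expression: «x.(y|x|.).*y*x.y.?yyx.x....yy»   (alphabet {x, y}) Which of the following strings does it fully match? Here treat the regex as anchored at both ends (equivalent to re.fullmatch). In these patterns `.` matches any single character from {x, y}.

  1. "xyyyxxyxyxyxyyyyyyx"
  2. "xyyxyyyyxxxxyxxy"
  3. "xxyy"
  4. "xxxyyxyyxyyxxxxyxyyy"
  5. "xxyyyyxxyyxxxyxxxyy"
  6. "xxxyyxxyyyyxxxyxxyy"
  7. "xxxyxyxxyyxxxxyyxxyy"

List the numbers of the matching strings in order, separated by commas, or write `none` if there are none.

4

1 → no match — must end with "yy"
2 → no match — must end with "yy"
3 → no match
4 → match
5 → no match
6 → no match
7 → no match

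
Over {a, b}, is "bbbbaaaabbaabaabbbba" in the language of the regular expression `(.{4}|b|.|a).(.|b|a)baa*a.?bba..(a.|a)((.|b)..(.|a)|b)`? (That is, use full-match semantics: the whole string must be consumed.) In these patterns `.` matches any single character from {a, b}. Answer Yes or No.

No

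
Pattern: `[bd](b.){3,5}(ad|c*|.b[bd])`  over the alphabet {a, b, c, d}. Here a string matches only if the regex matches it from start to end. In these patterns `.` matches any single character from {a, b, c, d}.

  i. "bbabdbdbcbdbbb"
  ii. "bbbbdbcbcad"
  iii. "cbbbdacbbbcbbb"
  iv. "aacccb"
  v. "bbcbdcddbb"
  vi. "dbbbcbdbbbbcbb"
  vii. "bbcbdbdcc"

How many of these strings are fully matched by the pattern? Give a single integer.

i → match
ii. "bbbbdbcbcad" → match
iii → no match
iv. "aacccb" → no match
v. "bbcbdcddbb" → no match
vi → match
vii. "bbcbdbdcc" → match
Total matched: 4

4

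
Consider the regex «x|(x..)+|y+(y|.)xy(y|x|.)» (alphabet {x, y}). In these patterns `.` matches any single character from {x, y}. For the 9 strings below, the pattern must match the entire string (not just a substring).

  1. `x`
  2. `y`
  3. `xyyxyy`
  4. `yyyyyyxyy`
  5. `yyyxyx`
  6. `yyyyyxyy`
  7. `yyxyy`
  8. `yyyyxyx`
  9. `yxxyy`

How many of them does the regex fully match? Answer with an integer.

8

1. `x` → match
2. `y` → no match
3. `xyyxyy` → match
4. `yyyyyyxyy` → match
5. `yyyxyx` → match
6. `yyyyyxyy` → match
7. `yyxyy` → match
8. `yyyyxyx` → match
9. `yxxyy` → match
Total matched: 8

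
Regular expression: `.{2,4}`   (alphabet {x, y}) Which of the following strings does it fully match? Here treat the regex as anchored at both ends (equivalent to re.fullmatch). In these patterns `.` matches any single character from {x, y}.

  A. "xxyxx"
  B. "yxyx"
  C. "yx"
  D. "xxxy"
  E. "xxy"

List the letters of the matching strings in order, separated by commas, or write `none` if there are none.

B, C, D, E

A → no match
B → match
C → match
D → match
E → match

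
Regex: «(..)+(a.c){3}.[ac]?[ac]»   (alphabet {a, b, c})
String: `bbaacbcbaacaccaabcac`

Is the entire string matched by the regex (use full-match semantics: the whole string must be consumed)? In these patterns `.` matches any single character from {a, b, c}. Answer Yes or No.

No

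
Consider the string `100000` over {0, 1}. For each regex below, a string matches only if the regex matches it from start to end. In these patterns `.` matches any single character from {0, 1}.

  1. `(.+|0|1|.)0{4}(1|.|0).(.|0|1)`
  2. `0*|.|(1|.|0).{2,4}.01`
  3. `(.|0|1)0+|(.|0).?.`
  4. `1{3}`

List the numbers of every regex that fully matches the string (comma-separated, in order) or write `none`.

3

1 → no match
2 → no match
3 → match
4 → no match — must end with `1`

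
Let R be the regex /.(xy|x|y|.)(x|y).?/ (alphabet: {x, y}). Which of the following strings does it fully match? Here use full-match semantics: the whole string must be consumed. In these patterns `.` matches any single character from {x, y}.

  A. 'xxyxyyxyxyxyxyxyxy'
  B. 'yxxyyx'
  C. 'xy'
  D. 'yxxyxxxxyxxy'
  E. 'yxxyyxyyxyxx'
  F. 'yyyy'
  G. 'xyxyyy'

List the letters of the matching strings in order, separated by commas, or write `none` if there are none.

F

A → no match
B → no match
C → no match
D → no match
E → no match
F → match
G → no match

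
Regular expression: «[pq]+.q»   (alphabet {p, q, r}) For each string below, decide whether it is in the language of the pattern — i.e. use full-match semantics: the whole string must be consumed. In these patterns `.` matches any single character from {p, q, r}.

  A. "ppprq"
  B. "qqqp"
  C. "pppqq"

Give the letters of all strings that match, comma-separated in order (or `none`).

A, C

A → match
B → no match — must end with "q"
C → match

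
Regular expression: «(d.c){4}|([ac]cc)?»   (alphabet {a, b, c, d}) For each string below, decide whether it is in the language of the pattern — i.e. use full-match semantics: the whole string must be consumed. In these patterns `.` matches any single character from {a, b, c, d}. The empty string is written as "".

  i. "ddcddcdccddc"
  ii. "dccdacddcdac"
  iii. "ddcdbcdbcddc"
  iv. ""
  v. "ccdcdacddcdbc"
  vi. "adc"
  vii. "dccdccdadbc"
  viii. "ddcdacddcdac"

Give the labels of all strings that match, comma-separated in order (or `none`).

i → match
ii → match
iii → match
iv → match
v → no match
vi → no match
vii → no match
viii → match

i, ii, iii, iv, viii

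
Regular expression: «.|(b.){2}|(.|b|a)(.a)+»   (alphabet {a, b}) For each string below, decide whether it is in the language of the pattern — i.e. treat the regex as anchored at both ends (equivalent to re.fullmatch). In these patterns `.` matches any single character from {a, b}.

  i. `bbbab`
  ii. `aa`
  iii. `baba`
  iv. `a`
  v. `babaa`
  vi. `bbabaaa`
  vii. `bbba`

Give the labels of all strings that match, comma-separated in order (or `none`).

i → no match
ii → no match
iii → match
iv → match
v → no match
vi → match
vii → match

iii, iv, vi, vii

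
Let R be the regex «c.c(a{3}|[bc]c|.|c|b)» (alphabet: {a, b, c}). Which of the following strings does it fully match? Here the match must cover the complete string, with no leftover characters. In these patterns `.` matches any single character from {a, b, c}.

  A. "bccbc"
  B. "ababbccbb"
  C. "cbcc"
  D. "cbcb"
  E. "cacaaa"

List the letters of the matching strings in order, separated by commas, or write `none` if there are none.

C, D, E

A → no match — must start with "c"
B → no match — must start with "c"
C → match
D → match
E → match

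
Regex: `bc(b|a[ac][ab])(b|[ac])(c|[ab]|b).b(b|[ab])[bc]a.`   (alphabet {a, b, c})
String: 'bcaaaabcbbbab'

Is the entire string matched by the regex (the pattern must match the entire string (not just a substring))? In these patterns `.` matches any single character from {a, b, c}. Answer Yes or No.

Yes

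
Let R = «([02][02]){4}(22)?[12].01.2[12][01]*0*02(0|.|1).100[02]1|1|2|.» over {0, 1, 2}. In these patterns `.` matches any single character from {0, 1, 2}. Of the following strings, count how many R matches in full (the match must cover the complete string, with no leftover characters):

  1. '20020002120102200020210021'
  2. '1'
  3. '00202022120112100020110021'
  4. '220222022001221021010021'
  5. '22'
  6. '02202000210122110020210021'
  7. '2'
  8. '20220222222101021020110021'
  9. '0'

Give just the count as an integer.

8

1 → match
2 → match
3 → match
4 → match
5 → no match
6 → match
7 → match
8 → match
9 → match
Total matched: 8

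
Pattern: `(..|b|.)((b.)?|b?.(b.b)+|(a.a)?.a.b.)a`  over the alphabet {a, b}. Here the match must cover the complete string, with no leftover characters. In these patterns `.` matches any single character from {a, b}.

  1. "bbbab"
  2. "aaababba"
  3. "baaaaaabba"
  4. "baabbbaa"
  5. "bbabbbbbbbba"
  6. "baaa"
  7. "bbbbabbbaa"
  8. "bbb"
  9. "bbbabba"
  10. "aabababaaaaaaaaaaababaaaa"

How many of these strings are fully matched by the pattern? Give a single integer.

1

1 → no match — must end with "a"
2 → no match
3 → match
4 → no match
5 → no match
6 → no match
7 → no match
8 → no match — must end with "a"
9 → no match
10 → no match
Total matched: 1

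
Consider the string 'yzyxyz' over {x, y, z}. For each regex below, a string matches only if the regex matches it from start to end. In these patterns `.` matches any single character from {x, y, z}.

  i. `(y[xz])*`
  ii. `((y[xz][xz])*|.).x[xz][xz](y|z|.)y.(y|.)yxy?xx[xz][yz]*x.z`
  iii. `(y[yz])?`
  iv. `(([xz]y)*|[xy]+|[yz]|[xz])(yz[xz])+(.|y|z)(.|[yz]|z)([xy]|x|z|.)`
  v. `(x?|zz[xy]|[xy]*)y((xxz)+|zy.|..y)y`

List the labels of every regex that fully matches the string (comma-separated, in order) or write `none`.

i → match
ii → no match
iii → no match
iv → no match
v → no match — must end with 'y'

i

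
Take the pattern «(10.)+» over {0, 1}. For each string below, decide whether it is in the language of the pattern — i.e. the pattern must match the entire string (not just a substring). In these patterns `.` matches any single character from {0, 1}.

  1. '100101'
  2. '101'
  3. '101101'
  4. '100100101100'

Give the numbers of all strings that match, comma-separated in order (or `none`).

1. '100101' → match
2. '101' → match
3. '101101' → match
4. '100100101100' → match

1, 2, 3, 4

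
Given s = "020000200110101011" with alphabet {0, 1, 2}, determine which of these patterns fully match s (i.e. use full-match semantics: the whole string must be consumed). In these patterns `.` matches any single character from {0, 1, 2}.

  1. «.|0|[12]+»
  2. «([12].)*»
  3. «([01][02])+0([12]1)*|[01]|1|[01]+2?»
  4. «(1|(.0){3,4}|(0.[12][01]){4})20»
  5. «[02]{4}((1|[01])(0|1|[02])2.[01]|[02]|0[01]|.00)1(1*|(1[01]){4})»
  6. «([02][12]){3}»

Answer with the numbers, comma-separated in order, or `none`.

1 → no match
2 → no match
3 → no match
4 → no match — must end with "20"
5 → match
6 → no match

5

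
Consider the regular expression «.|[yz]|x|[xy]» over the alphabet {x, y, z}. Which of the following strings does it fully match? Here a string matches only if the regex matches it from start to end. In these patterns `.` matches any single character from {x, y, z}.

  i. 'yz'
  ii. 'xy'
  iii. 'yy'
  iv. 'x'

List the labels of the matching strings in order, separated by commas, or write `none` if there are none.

i. 'yz' → no match
ii. 'xy' → no match
iii. 'yy' → no match
iv. 'x' → match

iv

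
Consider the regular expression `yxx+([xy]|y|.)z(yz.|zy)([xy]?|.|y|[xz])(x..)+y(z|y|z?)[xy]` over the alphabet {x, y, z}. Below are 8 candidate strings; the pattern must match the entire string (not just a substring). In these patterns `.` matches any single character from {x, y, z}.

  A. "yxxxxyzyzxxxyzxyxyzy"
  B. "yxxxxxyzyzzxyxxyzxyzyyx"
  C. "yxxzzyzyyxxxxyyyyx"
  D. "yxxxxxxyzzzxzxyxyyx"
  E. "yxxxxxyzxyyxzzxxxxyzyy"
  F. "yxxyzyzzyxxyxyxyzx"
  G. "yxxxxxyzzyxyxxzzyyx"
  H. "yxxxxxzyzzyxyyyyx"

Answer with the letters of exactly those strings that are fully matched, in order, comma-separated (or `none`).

A, B, C, F, G, H

A → match
B → match
C → match
D → no match
E → no match
F → match
G → match
H → match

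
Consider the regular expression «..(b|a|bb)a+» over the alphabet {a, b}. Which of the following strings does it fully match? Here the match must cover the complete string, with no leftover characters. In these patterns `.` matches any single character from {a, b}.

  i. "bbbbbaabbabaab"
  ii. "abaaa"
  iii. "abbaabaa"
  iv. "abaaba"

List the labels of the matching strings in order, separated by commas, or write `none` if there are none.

ii

i → no match — must end with "a"
ii → match
iii → no match
iv → no match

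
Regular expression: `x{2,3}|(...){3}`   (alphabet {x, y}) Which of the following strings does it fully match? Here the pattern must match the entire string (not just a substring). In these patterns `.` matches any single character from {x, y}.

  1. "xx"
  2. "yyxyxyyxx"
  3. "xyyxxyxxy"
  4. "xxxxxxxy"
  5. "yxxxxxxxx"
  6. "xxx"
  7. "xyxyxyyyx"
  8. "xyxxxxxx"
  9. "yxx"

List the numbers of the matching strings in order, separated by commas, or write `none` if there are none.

1 → match
2 → match
3 → match
4 → no match
5 → match
6 → match
7 → match
8 → no match
9 → no match

1, 2, 3, 5, 6, 7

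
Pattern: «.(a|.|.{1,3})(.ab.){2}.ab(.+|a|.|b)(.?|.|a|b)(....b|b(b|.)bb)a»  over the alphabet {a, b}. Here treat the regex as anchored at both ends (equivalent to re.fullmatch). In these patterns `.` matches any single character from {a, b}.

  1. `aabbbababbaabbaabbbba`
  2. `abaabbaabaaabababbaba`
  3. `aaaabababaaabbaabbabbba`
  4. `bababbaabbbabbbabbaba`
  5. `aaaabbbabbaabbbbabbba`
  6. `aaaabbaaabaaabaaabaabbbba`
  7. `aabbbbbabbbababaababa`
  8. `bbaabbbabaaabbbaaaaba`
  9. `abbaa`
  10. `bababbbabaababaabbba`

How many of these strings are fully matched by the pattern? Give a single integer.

1 → no match
2 → match
3 → match
4 → match
5 → match
6 → no match
7 → no match
8 → match
9 → no match
10 → no match
Total matched: 5

5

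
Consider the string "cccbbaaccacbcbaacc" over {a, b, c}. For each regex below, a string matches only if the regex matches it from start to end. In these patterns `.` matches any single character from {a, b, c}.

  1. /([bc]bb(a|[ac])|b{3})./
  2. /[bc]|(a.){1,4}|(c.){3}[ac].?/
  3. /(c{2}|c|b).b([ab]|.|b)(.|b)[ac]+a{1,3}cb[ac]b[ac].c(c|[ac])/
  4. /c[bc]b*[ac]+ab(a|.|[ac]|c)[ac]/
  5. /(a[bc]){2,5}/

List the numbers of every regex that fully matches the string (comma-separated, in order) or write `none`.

3

1 → no match
2 → no match
3 → match
4 → no match
5 → no match — must start with "a"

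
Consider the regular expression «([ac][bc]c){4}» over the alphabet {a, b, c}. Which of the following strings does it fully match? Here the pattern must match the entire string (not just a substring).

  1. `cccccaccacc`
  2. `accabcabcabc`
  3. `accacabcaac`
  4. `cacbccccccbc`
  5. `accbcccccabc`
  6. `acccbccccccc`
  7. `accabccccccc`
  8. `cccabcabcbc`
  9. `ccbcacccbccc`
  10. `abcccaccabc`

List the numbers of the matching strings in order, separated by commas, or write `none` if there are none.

2, 6, 7

1 → no match
2 → match
3 → no match
4 → no match
5 → no match
6 → match
7 → match
8 → no match
9 → no match
10 → no match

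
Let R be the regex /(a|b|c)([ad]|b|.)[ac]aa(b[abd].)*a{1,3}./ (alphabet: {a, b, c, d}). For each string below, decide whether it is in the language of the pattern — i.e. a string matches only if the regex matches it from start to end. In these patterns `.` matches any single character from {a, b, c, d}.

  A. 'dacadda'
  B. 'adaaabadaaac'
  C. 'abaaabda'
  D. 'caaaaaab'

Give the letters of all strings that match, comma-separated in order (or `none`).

A → no match
B → match
C → no match
D → match

B, D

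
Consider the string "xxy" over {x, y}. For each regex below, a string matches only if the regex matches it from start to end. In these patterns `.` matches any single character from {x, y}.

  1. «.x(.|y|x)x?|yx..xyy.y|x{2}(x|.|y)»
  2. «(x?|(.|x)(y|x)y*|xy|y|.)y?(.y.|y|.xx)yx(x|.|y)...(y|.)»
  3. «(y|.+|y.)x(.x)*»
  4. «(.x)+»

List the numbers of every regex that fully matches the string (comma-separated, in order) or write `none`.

1

1 → match
2 → no match
3 → no match
4 → no match — must end with "x"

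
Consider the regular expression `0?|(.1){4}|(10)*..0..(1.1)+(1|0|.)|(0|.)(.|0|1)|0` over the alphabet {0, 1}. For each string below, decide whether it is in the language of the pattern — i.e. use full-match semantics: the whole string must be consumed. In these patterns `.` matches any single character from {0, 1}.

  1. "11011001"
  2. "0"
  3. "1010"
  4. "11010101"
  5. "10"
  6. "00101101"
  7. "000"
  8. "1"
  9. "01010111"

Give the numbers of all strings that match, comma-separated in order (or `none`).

1. "11011001" → no match
2. "0" → match
3. "1010" → no match
4. "11010101" → match
5. "10" → match
6. "00101101" → no match
7. "000" → no match
8. "1" → no match
9. "01010111" → match

2, 4, 5, 9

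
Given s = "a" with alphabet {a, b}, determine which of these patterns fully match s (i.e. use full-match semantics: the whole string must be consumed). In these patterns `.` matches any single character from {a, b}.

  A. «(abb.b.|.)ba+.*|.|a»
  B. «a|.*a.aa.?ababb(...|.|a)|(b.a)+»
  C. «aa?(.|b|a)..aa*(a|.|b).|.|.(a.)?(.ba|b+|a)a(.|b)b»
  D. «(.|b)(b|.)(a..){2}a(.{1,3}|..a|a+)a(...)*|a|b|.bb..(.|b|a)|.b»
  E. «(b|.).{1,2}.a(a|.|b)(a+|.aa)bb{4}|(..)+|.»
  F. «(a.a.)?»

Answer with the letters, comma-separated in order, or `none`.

A, B, C, D, E

A → match
B → match
C → match
D → match
E → match
F → no match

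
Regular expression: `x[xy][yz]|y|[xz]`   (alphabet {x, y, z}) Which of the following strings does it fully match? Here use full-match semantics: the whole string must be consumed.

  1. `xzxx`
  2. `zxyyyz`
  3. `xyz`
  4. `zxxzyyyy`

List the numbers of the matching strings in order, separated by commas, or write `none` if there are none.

3

1. `xzxx` → no match
2. `zxyyyz` → no match
3. `xyz` → match
4. `zxxzyyyy` → no match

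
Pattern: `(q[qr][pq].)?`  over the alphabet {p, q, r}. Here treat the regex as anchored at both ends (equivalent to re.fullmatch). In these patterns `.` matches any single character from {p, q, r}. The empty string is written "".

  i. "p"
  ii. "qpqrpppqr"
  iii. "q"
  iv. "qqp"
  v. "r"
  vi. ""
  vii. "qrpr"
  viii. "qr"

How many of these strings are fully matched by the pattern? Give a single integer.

2

i → no match
ii → no match
iii → no match
iv → no match
v → no match
vi → match
vii → match
viii → no match
Total matched: 2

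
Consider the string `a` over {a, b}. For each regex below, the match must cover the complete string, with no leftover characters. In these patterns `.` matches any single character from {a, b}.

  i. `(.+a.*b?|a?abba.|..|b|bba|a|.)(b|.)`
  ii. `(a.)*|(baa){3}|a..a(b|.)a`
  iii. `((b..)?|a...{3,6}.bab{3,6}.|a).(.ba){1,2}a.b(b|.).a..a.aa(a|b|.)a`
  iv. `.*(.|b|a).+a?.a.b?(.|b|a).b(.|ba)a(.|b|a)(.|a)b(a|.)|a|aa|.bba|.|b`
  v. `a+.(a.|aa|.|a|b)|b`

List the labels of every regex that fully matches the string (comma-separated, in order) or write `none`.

i → no match
ii → no match
iii → no match
iv → match
v → no match

iv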